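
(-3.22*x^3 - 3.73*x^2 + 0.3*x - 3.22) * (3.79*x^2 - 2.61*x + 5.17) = -12.2038*x^5 - 5.7325*x^4 - 5.7751*x^3 - 32.2709*x^2 + 9.9552*x - 16.6474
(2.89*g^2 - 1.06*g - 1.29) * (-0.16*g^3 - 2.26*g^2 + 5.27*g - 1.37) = -0.4624*g^5 - 6.3618*g^4 + 17.8323*g^3 - 6.6301*g^2 - 5.3461*g + 1.7673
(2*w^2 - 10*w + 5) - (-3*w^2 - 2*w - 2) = 5*w^2 - 8*w + 7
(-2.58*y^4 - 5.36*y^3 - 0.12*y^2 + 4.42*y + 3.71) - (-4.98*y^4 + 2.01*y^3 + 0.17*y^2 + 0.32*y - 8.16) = 2.4*y^4 - 7.37*y^3 - 0.29*y^2 + 4.1*y + 11.87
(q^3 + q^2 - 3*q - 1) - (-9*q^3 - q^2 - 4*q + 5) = 10*q^3 + 2*q^2 + q - 6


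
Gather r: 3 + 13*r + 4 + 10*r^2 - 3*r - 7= 10*r^2 + 10*r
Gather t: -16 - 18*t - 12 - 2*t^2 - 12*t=-2*t^2 - 30*t - 28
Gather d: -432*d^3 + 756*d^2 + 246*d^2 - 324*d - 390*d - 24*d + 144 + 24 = -432*d^3 + 1002*d^2 - 738*d + 168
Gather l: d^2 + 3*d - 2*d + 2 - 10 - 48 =d^2 + d - 56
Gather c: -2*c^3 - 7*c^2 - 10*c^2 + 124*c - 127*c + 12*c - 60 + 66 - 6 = -2*c^3 - 17*c^2 + 9*c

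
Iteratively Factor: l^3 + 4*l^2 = (l)*(l^2 + 4*l) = l*(l + 4)*(l)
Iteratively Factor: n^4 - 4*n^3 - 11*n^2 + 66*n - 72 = (n - 2)*(n^3 - 2*n^2 - 15*n + 36) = (n - 3)*(n - 2)*(n^2 + n - 12) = (n - 3)*(n - 2)*(n + 4)*(n - 3)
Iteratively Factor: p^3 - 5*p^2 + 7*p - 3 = (p - 1)*(p^2 - 4*p + 3) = (p - 1)^2*(p - 3)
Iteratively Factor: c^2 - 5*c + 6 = (c - 3)*(c - 2)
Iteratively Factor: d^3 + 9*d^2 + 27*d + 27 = (d + 3)*(d^2 + 6*d + 9) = (d + 3)^2*(d + 3)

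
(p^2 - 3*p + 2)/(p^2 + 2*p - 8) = (p - 1)/(p + 4)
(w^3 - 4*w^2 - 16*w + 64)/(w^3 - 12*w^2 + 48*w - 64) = (w + 4)/(w - 4)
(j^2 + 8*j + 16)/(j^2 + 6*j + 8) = (j + 4)/(j + 2)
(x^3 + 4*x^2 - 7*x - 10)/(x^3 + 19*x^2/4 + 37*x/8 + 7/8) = 8*(x^2 + 3*x - 10)/(8*x^2 + 30*x + 7)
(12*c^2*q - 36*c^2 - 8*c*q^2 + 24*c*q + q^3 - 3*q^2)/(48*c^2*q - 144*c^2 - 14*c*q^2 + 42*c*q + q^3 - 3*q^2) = (-2*c + q)/(-8*c + q)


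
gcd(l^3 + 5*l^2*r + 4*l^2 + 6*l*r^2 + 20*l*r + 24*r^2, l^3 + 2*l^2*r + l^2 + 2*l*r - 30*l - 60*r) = l + 2*r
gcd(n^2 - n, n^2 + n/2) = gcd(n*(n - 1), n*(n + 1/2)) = n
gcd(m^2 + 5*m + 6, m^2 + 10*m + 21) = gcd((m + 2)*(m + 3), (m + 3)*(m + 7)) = m + 3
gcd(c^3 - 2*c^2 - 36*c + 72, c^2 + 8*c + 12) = c + 6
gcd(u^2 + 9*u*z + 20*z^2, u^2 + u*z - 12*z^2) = u + 4*z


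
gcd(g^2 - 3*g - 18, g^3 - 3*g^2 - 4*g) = 1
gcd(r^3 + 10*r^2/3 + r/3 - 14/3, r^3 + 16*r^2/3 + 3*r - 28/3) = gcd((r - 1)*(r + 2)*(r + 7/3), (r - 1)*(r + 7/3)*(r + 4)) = r^2 + 4*r/3 - 7/3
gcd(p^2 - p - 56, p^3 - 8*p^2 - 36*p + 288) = p - 8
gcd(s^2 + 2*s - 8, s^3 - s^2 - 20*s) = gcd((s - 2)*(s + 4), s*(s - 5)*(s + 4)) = s + 4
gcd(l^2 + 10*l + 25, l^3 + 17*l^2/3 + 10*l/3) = l + 5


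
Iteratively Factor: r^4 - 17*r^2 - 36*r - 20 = (r + 2)*(r^3 - 2*r^2 - 13*r - 10) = (r + 2)^2*(r^2 - 4*r - 5) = (r - 5)*(r + 2)^2*(r + 1)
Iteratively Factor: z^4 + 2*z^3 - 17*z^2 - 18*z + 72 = (z - 3)*(z^3 + 5*z^2 - 2*z - 24) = (z - 3)*(z + 3)*(z^2 + 2*z - 8) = (z - 3)*(z + 3)*(z + 4)*(z - 2)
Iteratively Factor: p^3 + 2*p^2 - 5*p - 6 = (p - 2)*(p^2 + 4*p + 3) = (p - 2)*(p + 3)*(p + 1)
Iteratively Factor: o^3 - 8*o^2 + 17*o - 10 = (o - 1)*(o^2 - 7*o + 10) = (o - 2)*(o - 1)*(o - 5)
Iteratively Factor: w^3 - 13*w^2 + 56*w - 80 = (w - 4)*(w^2 - 9*w + 20) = (w - 4)^2*(w - 5)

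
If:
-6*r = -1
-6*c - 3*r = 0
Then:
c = -1/12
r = 1/6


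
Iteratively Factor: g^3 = (g)*(g^2) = g^2*(g)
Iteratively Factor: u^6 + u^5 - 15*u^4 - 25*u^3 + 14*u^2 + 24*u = (u + 3)*(u^5 - 2*u^4 - 9*u^3 + 2*u^2 + 8*u) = (u - 1)*(u + 3)*(u^4 - u^3 - 10*u^2 - 8*u) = u*(u - 1)*(u + 3)*(u^3 - u^2 - 10*u - 8) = u*(u - 1)*(u + 1)*(u + 3)*(u^2 - 2*u - 8) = u*(u - 1)*(u + 1)*(u + 2)*(u + 3)*(u - 4)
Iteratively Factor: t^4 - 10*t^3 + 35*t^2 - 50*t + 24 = (t - 3)*(t^3 - 7*t^2 + 14*t - 8) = (t - 3)*(t - 1)*(t^2 - 6*t + 8) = (t - 3)*(t - 2)*(t - 1)*(t - 4)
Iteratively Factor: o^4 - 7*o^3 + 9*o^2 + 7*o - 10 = (o + 1)*(o^3 - 8*o^2 + 17*o - 10) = (o - 2)*(o + 1)*(o^2 - 6*o + 5) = (o - 2)*(o - 1)*(o + 1)*(o - 5)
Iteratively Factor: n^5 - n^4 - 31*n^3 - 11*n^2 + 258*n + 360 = (n - 5)*(n^4 + 4*n^3 - 11*n^2 - 66*n - 72) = (n - 5)*(n + 3)*(n^3 + n^2 - 14*n - 24) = (n - 5)*(n - 4)*(n + 3)*(n^2 + 5*n + 6) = (n - 5)*(n - 4)*(n + 2)*(n + 3)*(n + 3)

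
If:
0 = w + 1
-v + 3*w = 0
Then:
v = -3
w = -1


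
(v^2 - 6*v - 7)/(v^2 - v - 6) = (-v^2 + 6*v + 7)/(-v^2 + v + 6)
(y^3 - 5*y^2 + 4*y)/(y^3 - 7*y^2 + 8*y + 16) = y*(y - 1)/(y^2 - 3*y - 4)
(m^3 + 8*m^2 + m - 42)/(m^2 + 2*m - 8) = (m^2 + 10*m + 21)/(m + 4)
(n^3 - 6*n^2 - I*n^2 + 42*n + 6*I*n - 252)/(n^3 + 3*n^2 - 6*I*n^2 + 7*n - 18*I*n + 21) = (n^2 + 6*n*(-1 + I) - 36*I)/(n^2 + n*(3 + I) + 3*I)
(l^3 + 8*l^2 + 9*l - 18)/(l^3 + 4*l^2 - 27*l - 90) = (l - 1)/(l - 5)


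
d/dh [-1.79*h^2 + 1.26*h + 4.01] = 1.26 - 3.58*h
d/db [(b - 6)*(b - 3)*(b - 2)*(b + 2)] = 4*b^3 - 27*b^2 + 28*b + 36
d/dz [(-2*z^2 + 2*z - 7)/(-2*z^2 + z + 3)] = (2*z^2 - 40*z + 13)/(4*z^4 - 4*z^3 - 11*z^2 + 6*z + 9)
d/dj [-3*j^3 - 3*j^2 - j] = -9*j^2 - 6*j - 1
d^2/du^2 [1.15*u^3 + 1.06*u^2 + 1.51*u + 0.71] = 6.9*u + 2.12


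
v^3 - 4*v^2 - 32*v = v*(v - 8)*(v + 4)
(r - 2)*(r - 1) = r^2 - 3*r + 2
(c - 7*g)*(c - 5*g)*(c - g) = c^3 - 13*c^2*g + 47*c*g^2 - 35*g^3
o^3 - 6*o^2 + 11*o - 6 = (o - 3)*(o - 2)*(o - 1)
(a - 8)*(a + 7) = a^2 - a - 56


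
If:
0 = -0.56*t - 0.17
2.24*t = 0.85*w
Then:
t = -0.30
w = -0.80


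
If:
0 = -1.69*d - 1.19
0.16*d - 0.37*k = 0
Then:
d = -0.70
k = -0.30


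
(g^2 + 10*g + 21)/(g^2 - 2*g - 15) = (g + 7)/(g - 5)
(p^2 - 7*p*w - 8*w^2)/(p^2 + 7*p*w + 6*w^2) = (p - 8*w)/(p + 6*w)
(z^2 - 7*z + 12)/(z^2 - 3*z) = (z - 4)/z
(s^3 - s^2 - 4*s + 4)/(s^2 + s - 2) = s - 2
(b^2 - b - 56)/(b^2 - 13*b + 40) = (b + 7)/(b - 5)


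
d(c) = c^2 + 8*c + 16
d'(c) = 2*c + 8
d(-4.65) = 0.42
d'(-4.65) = -1.30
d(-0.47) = 12.46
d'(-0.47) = 7.06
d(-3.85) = 0.02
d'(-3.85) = 0.30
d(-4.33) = 0.11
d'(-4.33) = -0.66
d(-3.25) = 0.56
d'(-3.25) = 1.50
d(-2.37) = 2.66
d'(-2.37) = 3.26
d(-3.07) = 0.86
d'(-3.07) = 1.86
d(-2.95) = 1.10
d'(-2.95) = 2.10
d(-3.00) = 1.00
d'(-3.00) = 2.00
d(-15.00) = 121.00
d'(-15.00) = -22.00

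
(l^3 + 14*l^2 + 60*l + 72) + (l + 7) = l^3 + 14*l^2 + 61*l + 79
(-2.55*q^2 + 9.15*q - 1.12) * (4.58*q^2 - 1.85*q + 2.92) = -11.679*q^4 + 46.6245*q^3 - 29.5031*q^2 + 28.79*q - 3.2704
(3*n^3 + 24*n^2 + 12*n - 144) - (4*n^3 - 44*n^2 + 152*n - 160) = -n^3 + 68*n^2 - 140*n + 16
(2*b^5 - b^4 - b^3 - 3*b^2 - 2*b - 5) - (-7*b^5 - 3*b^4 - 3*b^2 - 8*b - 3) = 9*b^5 + 2*b^4 - b^3 + 6*b - 2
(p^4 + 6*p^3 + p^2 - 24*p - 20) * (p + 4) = p^5 + 10*p^4 + 25*p^3 - 20*p^2 - 116*p - 80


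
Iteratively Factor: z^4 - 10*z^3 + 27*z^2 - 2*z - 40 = (z - 4)*(z^3 - 6*z^2 + 3*z + 10) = (z - 5)*(z - 4)*(z^2 - z - 2) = (z - 5)*(z - 4)*(z + 1)*(z - 2)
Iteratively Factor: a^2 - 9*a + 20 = (a - 5)*(a - 4)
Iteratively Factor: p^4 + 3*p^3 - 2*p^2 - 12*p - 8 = (p - 2)*(p^3 + 5*p^2 + 8*p + 4) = (p - 2)*(p + 2)*(p^2 + 3*p + 2) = (p - 2)*(p + 2)^2*(p + 1)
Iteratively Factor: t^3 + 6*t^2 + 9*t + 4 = (t + 1)*(t^2 + 5*t + 4) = (t + 1)^2*(t + 4)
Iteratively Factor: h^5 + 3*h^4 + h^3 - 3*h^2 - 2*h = (h)*(h^4 + 3*h^3 + h^2 - 3*h - 2) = h*(h + 1)*(h^3 + 2*h^2 - h - 2) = h*(h + 1)^2*(h^2 + h - 2) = h*(h + 1)^2*(h + 2)*(h - 1)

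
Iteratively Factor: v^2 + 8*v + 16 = (v + 4)*(v + 4)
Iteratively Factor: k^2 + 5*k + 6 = (k + 2)*(k + 3)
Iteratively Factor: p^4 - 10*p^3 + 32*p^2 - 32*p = (p - 4)*(p^3 - 6*p^2 + 8*p) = (p - 4)*(p - 2)*(p^2 - 4*p) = p*(p - 4)*(p - 2)*(p - 4)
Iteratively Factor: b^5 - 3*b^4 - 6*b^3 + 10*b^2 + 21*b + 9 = (b + 1)*(b^4 - 4*b^3 - 2*b^2 + 12*b + 9) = (b + 1)^2*(b^3 - 5*b^2 + 3*b + 9) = (b + 1)^3*(b^2 - 6*b + 9) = (b - 3)*(b + 1)^3*(b - 3)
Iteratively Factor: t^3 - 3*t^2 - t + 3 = (t + 1)*(t^2 - 4*t + 3) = (t - 3)*(t + 1)*(t - 1)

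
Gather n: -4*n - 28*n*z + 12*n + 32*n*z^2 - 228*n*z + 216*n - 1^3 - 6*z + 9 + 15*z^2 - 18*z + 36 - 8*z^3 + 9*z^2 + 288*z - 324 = n*(32*z^2 - 256*z + 224) - 8*z^3 + 24*z^2 + 264*z - 280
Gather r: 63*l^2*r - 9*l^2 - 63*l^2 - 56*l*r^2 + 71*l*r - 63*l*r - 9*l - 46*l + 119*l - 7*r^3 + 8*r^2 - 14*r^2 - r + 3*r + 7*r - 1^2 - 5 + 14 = -72*l^2 + 64*l - 7*r^3 + r^2*(-56*l - 6) + r*(63*l^2 + 8*l + 9) + 8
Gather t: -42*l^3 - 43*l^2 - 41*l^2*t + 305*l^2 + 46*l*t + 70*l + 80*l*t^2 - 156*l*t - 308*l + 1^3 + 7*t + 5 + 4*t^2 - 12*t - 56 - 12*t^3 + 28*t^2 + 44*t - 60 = -42*l^3 + 262*l^2 - 238*l - 12*t^3 + t^2*(80*l + 32) + t*(-41*l^2 - 110*l + 39) - 110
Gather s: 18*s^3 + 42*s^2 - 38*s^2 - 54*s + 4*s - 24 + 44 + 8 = 18*s^3 + 4*s^2 - 50*s + 28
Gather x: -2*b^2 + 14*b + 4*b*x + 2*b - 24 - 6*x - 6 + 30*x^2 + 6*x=-2*b^2 + 4*b*x + 16*b + 30*x^2 - 30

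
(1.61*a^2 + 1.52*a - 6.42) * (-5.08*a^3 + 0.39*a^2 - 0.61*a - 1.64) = -8.1788*a^5 - 7.0937*a^4 + 32.2243*a^3 - 6.0714*a^2 + 1.4234*a + 10.5288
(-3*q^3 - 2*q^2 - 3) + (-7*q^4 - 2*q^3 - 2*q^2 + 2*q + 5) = -7*q^4 - 5*q^3 - 4*q^2 + 2*q + 2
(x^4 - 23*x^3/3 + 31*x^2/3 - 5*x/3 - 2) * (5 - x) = -x^5 + 38*x^4/3 - 146*x^3/3 + 160*x^2/3 - 19*x/3 - 10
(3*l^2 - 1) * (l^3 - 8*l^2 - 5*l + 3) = 3*l^5 - 24*l^4 - 16*l^3 + 17*l^2 + 5*l - 3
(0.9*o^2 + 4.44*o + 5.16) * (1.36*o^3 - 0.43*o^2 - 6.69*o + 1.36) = 1.224*o^5 + 5.6514*o^4 - 0.9126*o^3 - 30.6984*o^2 - 28.482*o + 7.0176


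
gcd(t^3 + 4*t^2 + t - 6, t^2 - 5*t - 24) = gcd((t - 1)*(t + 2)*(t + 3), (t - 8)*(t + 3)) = t + 3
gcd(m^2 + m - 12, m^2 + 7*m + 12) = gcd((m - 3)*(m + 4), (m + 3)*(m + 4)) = m + 4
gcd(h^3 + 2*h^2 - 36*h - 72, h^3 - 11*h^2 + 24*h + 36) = h - 6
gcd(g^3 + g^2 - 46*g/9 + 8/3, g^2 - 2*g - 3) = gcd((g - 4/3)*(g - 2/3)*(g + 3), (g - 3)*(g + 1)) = 1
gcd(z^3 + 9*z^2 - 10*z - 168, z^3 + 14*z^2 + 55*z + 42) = z^2 + 13*z + 42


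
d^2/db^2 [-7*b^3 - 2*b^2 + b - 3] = -42*b - 4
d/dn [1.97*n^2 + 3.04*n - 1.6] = 3.94*n + 3.04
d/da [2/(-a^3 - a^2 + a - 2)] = 2*(3*a^2 + 2*a - 1)/(a^3 + a^2 - a + 2)^2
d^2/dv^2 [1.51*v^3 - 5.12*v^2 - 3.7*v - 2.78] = 9.06*v - 10.24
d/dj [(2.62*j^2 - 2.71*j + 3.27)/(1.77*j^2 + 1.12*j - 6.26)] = (7.7311*j^2 - 44.3782*j + 13.3022)/(3.1329*j^4 + 3.9648*j^3 - 20.906*j^2 - 14.0224*j + 39.1876)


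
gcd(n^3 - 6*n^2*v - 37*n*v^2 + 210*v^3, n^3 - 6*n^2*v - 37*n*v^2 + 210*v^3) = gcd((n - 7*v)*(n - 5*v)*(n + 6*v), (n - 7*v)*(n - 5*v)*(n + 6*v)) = n^3 - 6*n^2*v - 37*n*v^2 + 210*v^3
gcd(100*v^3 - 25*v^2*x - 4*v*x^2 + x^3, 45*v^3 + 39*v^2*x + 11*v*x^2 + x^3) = 5*v + x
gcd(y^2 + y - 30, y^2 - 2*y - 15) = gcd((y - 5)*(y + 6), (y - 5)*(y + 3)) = y - 5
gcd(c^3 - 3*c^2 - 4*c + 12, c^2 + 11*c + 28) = 1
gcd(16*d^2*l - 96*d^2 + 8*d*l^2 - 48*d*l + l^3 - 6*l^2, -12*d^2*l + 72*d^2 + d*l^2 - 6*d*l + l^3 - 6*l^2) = 4*d*l - 24*d + l^2 - 6*l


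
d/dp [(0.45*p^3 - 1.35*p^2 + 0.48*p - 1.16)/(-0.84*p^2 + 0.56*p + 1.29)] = (-0.378*p^4 + 0.504*p^3 + 1.3887*p^2 - 5.4318*p + 1.2688)/(0.7056*p^4 - 0.9408*p^3 - 1.8536*p^2 + 1.4448*p + 1.6641)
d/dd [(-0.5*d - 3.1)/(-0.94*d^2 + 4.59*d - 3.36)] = (-0.47*d^2 - 5.828*d + 15.909)/(0.8836*d^4 - 8.6292*d^3 + 27.3849*d^2 - 30.8448*d + 11.2896)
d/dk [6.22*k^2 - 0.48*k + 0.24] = 12.44*k - 0.48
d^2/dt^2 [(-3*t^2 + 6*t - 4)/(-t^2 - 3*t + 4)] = 2*(-15*t^3 + 48*t^2 - 36*t + 28)/(t^6 + 9*t^5 + 15*t^4 - 45*t^3 - 60*t^2 + 144*t - 64)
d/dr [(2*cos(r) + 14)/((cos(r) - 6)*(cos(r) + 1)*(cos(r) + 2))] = 4*(cos(r)^3 + 9*cos(r)^2 - 21*cos(r) - 50)*sin(r)/((cos(r) - 6)^2*(cos(r) + 1)^2*(cos(r) + 2)^2)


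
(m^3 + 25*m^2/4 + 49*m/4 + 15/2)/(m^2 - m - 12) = (4*m^2 + 13*m + 10)/(4*(m - 4))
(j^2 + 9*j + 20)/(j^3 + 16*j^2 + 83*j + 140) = 1/(j + 7)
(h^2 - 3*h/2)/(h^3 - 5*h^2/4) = 2*(2*h - 3)/(h*(4*h - 5))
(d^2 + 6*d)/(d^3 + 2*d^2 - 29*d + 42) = d*(d + 6)/(d^3 + 2*d^2 - 29*d + 42)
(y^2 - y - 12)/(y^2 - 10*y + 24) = (y + 3)/(y - 6)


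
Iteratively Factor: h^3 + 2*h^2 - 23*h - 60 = (h + 3)*(h^2 - h - 20) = (h - 5)*(h + 3)*(h + 4)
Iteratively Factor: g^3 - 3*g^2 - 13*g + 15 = (g - 1)*(g^2 - 2*g - 15) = (g - 1)*(g + 3)*(g - 5)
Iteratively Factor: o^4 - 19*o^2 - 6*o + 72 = (o + 3)*(o^3 - 3*o^2 - 10*o + 24) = (o - 2)*(o + 3)*(o^2 - o - 12) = (o - 4)*(o - 2)*(o + 3)*(o + 3)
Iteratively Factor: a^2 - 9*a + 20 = (a - 5)*(a - 4)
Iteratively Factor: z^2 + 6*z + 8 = (z + 4)*(z + 2)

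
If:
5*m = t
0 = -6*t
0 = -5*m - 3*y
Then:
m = 0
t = 0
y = 0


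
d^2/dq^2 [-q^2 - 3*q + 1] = -2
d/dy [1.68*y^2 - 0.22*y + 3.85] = 3.36*y - 0.22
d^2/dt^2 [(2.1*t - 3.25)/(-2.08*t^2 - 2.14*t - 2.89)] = (-(2.1*t - 3.25)*(4.16*t + 2.14)*(8.32*t + 4.28) + (26.208*t - 4.532)*(2.08*t^2 + 2.14*t + 2.89))/(2.08*t^2 + 2.14*t + 2.89)^3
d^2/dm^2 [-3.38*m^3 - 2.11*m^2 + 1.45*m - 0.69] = -20.28*m - 4.22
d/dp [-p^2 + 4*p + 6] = 4 - 2*p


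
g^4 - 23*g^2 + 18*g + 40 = (g - 4)*(g - 2)*(g + 1)*(g + 5)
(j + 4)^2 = j^2 + 8*j + 16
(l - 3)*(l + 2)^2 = l^3 + l^2 - 8*l - 12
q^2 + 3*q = q*(q + 3)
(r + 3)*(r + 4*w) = r^2 + 4*r*w + 3*r + 12*w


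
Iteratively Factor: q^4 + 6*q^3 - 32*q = (q)*(q^3 + 6*q^2 - 32) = q*(q + 4)*(q^2 + 2*q - 8) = q*(q + 4)^2*(q - 2)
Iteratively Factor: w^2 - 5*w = (w)*(w - 5)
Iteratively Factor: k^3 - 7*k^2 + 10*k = (k - 2)*(k^2 - 5*k) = (k - 5)*(k - 2)*(k)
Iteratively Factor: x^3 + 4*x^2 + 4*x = (x)*(x^2 + 4*x + 4) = x*(x + 2)*(x + 2)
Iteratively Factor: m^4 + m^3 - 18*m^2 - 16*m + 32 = (m + 4)*(m^3 - 3*m^2 - 6*m + 8) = (m - 1)*(m + 4)*(m^2 - 2*m - 8) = (m - 4)*(m - 1)*(m + 4)*(m + 2)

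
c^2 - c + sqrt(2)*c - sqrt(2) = (c - 1)*(c + sqrt(2))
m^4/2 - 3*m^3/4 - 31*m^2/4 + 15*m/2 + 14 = (m/2 + 1/2)*(m - 4)*(m - 2)*(m + 7/2)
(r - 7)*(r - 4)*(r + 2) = r^3 - 9*r^2 + 6*r + 56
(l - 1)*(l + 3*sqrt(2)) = l^2 - l + 3*sqrt(2)*l - 3*sqrt(2)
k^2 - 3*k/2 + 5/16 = (k - 5/4)*(k - 1/4)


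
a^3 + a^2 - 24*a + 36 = (a - 3)*(a - 2)*(a + 6)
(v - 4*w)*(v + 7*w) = v^2 + 3*v*w - 28*w^2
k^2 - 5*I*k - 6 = (k - 3*I)*(k - 2*I)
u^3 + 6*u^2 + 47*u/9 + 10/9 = (u + 1/3)*(u + 2/3)*(u + 5)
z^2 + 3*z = z*(z + 3)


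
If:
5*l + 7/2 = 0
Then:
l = -7/10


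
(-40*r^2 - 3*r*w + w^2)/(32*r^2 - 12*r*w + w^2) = (-5*r - w)/(4*r - w)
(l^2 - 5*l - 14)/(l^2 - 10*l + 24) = (l^2 - 5*l - 14)/(l^2 - 10*l + 24)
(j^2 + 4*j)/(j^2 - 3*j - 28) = j/(j - 7)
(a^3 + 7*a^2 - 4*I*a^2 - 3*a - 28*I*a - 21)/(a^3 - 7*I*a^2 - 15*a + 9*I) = (a + 7)/(a - 3*I)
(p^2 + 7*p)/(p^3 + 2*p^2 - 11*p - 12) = p*(p + 7)/(p^3 + 2*p^2 - 11*p - 12)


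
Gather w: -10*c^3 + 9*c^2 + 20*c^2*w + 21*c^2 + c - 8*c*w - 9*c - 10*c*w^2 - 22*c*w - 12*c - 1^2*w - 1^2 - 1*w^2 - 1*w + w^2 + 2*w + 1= -10*c^3 + 30*c^2 - 10*c*w^2 - 20*c + w*(20*c^2 - 30*c)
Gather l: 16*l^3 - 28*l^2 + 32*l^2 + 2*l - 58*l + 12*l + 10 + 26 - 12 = 16*l^3 + 4*l^2 - 44*l + 24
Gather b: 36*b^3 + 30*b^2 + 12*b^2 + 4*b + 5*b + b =36*b^3 + 42*b^2 + 10*b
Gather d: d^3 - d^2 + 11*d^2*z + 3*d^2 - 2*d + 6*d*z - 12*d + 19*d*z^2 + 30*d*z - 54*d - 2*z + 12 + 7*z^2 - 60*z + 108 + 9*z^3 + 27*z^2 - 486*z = d^3 + d^2*(11*z + 2) + d*(19*z^2 + 36*z - 68) + 9*z^3 + 34*z^2 - 548*z + 120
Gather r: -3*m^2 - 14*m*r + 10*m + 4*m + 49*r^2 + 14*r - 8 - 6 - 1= -3*m^2 + 14*m + 49*r^2 + r*(14 - 14*m) - 15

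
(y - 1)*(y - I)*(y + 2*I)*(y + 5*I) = y^4 - y^3 + 6*I*y^3 - 3*y^2 - 6*I*y^2 + 3*y + 10*I*y - 10*I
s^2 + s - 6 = (s - 2)*(s + 3)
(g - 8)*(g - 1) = g^2 - 9*g + 8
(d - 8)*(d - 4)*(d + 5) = d^3 - 7*d^2 - 28*d + 160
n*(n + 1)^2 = n^3 + 2*n^2 + n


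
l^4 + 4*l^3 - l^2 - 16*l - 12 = (l - 2)*(l + 1)*(l + 2)*(l + 3)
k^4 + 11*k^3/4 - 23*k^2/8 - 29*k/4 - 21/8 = (k - 7/4)*(k + 1/2)*(k + 1)*(k + 3)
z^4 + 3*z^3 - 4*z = z*(z - 1)*(z + 2)^2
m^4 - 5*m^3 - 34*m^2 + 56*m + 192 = (m - 8)*(m - 3)*(m + 2)*(m + 4)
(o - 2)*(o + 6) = o^2 + 4*o - 12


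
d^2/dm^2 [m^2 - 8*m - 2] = 2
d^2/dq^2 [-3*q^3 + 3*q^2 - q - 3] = 6 - 18*q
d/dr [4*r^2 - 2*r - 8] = 8*r - 2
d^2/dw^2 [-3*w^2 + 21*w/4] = -6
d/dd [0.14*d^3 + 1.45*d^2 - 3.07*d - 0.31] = 0.42*d^2 + 2.9*d - 3.07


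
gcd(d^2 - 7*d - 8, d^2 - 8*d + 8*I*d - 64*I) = d - 8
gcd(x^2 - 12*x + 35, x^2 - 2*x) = 1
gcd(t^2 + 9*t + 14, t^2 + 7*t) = t + 7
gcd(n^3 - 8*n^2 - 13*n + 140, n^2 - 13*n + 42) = n - 7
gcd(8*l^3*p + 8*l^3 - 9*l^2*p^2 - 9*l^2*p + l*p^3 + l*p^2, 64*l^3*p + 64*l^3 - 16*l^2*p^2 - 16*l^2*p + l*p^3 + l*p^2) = -8*l^2*p - 8*l^2 + l*p^2 + l*p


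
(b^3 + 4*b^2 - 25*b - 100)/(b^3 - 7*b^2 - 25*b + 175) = (b + 4)/(b - 7)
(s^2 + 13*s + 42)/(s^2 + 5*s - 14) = (s + 6)/(s - 2)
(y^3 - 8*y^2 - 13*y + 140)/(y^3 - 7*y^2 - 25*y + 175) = (y + 4)/(y + 5)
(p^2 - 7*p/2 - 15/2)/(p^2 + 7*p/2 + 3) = (p - 5)/(p + 2)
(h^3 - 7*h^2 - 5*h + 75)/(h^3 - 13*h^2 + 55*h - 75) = (h + 3)/(h - 3)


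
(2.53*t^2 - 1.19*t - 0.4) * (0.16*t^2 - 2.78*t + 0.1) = 0.4048*t^4 - 7.2238*t^3 + 3.4972*t^2 + 0.993*t - 0.04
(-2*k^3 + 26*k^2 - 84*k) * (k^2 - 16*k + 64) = -2*k^5 + 58*k^4 - 628*k^3 + 3008*k^2 - 5376*k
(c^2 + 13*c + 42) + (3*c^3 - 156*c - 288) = 3*c^3 + c^2 - 143*c - 246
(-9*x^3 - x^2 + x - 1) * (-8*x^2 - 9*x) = 72*x^5 + 89*x^4 + x^3 - x^2 + 9*x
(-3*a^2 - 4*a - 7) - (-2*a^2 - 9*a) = -a^2 + 5*a - 7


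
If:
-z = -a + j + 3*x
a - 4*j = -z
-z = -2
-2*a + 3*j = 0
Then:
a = 6/5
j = 4/5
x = -8/15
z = 2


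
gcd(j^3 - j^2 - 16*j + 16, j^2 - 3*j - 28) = j + 4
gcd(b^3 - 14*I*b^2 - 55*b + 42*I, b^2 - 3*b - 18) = 1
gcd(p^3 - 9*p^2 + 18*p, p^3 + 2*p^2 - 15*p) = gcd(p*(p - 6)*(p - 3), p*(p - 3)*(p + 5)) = p^2 - 3*p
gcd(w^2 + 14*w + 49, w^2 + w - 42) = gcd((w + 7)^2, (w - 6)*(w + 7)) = w + 7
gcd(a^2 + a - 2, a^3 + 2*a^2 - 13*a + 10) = a - 1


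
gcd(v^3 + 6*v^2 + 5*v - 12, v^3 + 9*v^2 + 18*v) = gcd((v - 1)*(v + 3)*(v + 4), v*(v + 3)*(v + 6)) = v + 3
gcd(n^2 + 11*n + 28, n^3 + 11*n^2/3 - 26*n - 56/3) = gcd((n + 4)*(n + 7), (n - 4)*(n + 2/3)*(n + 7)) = n + 7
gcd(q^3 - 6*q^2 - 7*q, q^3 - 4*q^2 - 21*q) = q^2 - 7*q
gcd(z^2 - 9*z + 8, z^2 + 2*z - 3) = z - 1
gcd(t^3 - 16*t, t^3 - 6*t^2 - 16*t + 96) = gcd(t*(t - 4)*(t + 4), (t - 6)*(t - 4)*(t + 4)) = t^2 - 16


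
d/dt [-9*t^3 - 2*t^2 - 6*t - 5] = -27*t^2 - 4*t - 6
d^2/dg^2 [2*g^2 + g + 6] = 4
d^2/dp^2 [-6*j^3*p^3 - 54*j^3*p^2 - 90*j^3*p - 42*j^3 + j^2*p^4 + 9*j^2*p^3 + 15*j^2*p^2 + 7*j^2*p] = j^2*(-36*j*p - 108*j + 12*p^2 + 54*p + 30)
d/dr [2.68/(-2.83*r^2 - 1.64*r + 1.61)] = (15.1688*r + 4.3952)/(2.83*r^2 + 1.64*r - 1.61)^2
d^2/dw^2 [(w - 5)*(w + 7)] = 2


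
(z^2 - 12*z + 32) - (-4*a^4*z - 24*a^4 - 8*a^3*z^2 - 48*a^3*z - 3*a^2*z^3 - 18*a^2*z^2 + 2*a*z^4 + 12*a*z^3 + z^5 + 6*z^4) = 4*a^4*z + 24*a^4 + 8*a^3*z^2 + 48*a^3*z + 3*a^2*z^3 + 18*a^2*z^2 - 2*a*z^4 - 12*a*z^3 - z^5 - 6*z^4 + z^2 - 12*z + 32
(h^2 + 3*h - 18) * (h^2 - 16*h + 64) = h^4 - 13*h^3 - 2*h^2 + 480*h - 1152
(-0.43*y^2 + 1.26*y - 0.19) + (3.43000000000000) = -0.43*y^2 + 1.26*y + 3.24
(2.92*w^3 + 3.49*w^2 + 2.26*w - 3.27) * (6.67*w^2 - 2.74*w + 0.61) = 19.4764*w^5 + 15.2775*w^4 + 7.29279999999999*w^3 - 25.8744*w^2 + 10.3384*w - 1.9947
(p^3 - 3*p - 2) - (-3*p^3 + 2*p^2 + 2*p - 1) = 4*p^3 - 2*p^2 - 5*p - 1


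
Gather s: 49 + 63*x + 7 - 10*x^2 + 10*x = -10*x^2 + 73*x + 56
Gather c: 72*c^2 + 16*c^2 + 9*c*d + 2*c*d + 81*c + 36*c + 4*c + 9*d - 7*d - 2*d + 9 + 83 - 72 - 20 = 88*c^2 + c*(11*d + 121)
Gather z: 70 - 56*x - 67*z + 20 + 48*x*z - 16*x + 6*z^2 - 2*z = -72*x + 6*z^2 + z*(48*x - 69) + 90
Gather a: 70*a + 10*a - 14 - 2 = 80*a - 16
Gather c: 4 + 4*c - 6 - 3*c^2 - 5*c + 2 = -3*c^2 - c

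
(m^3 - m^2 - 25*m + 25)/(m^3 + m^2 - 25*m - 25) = (m - 1)/(m + 1)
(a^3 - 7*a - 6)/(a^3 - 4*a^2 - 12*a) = (a^2 - 2*a - 3)/(a*(a - 6))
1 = 1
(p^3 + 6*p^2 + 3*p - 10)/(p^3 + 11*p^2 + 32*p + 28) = (p^2 + 4*p - 5)/(p^2 + 9*p + 14)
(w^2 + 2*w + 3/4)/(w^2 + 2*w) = (w^2 + 2*w + 3/4)/(w*(w + 2))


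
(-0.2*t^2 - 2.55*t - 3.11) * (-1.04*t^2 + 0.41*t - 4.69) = 0.208*t^4 + 2.57*t^3 + 3.1269*t^2 + 10.6844*t + 14.5859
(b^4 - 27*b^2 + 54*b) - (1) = b^4 - 27*b^2 + 54*b - 1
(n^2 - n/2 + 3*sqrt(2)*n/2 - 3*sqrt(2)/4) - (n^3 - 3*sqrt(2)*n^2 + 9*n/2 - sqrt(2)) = -n^3 + n^2 + 3*sqrt(2)*n^2 - 5*n + 3*sqrt(2)*n/2 + sqrt(2)/4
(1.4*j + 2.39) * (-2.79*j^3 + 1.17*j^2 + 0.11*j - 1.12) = -3.906*j^4 - 5.0301*j^3 + 2.9503*j^2 - 1.3051*j - 2.6768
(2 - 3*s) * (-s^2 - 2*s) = 3*s^3 + 4*s^2 - 4*s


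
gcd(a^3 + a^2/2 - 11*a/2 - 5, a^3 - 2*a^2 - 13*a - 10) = a^2 + 3*a + 2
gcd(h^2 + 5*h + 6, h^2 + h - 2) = h + 2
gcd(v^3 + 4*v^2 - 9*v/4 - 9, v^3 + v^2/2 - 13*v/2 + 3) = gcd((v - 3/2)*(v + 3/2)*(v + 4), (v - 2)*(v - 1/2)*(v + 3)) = 1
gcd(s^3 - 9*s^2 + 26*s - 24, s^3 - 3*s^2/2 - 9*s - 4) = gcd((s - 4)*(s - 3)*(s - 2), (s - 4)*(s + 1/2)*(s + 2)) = s - 4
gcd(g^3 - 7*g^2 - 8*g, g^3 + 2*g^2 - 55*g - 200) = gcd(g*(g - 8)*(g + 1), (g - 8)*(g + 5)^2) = g - 8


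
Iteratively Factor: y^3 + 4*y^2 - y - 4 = (y + 4)*(y^2 - 1) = (y - 1)*(y + 4)*(y + 1)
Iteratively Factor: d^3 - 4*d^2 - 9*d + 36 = (d - 3)*(d^2 - d - 12) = (d - 3)*(d + 3)*(d - 4)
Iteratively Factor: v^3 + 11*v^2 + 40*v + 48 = (v + 4)*(v^2 + 7*v + 12) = (v + 4)^2*(v + 3)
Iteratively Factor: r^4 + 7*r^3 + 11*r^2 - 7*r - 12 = (r + 4)*(r^3 + 3*r^2 - r - 3) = (r + 1)*(r + 4)*(r^2 + 2*r - 3) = (r + 1)*(r + 3)*(r + 4)*(r - 1)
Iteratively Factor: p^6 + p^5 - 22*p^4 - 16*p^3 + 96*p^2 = (p - 4)*(p^5 + 5*p^4 - 2*p^3 - 24*p^2) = p*(p - 4)*(p^4 + 5*p^3 - 2*p^2 - 24*p) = p^2*(p - 4)*(p^3 + 5*p^2 - 2*p - 24) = p^2*(p - 4)*(p + 3)*(p^2 + 2*p - 8) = p^2*(p - 4)*(p - 2)*(p + 3)*(p + 4)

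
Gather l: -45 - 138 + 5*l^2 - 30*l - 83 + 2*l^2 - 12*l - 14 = 7*l^2 - 42*l - 280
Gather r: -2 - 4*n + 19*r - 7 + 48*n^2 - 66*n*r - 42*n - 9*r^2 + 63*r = 48*n^2 - 46*n - 9*r^2 + r*(82 - 66*n) - 9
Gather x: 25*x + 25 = 25*x + 25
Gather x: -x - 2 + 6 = 4 - x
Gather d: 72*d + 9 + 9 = 72*d + 18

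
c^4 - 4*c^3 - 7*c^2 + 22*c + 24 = (c - 4)*(c - 3)*(c + 1)*(c + 2)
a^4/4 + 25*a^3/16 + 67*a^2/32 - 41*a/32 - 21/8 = (a/4 + 1)*(a - 1)*(a + 3/2)*(a + 7/4)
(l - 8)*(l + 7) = l^2 - l - 56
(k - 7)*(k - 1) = k^2 - 8*k + 7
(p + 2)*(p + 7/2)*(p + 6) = p^3 + 23*p^2/2 + 40*p + 42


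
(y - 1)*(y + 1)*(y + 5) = y^3 + 5*y^2 - y - 5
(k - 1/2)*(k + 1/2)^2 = k^3 + k^2/2 - k/4 - 1/8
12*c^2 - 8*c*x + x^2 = (-6*c + x)*(-2*c + x)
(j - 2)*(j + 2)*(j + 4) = j^3 + 4*j^2 - 4*j - 16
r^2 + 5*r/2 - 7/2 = (r - 1)*(r + 7/2)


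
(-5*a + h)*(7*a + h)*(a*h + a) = -35*a^3*h - 35*a^3 + 2*a^2*h^2 + 2*a^2*h + a*h^3 + a*h^2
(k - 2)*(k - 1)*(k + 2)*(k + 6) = k^4 + 5*k^3 - 10*k^2 - 20*k + 24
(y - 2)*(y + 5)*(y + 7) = y^3 + 10*y^2 + 11*y - 70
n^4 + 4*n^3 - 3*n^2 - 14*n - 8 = (n - 2)*(n + 1)^2*(n + 4)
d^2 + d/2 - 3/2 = (d - 1)*(d + 3/2)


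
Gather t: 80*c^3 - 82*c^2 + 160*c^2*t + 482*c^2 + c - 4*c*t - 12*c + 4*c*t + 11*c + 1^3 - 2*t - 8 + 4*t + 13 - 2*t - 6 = 80*c^3 + 160*c^2*t + 400*c^2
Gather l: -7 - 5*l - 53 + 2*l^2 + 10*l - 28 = 2*l^2 + 5*l - 88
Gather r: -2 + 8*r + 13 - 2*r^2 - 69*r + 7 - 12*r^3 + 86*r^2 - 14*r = -12*r^3 + 84*r^2 - 75*r + 18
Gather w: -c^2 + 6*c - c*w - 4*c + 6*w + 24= -c^2 + 2*c + w*(6 - c) + 24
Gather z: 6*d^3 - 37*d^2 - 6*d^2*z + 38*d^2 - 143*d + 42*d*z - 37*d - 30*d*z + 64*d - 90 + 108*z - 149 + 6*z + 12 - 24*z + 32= 6*d^3 + d^2 - 116*d + z*(-6*d^2 + 12*d + 90) - 195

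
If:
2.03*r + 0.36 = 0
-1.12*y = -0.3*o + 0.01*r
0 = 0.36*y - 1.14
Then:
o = 11.82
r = -0.18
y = 3.17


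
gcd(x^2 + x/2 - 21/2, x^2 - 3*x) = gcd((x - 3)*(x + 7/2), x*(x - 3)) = x - 3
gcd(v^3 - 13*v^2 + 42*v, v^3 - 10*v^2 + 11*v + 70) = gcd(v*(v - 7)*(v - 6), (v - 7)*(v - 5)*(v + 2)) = v - 7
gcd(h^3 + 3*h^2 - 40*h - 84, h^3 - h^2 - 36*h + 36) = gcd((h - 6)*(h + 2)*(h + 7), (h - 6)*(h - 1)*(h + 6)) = h - 6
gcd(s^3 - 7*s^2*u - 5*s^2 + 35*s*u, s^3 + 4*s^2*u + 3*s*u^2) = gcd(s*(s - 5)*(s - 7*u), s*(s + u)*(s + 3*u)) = s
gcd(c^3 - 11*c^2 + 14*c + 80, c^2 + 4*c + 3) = 1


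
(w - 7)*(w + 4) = w^2 - 3*w - 28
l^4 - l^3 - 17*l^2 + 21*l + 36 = (l - 3)^2*(l + 1)*(l + 4)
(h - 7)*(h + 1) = h^2 - 6*h - 7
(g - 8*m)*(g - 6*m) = g^2 - 14*g*m + 48*m^2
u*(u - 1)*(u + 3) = u^3 + 2*u^2 - 3*u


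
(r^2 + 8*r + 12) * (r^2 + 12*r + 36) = r^4 + 20*r^3 + 144*r^2 + 432*r + 432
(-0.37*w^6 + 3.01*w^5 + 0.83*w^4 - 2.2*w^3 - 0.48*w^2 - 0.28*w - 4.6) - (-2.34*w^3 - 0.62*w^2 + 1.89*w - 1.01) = -0.37*w^6 + 3.01*w^5 + 0.83*w^4 + 0.14*w^3 + 0.14*w^2 - 2.17*w - 3.59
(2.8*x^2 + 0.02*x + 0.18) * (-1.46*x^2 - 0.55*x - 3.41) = -4.088*x^4 - 1.5692*x^3 - 9.8218*x^2 - 0.1672*x - 0.6138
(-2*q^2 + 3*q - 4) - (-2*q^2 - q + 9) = 4*q - 13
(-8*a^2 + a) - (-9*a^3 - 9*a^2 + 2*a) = 9*a^3 + a^2 - a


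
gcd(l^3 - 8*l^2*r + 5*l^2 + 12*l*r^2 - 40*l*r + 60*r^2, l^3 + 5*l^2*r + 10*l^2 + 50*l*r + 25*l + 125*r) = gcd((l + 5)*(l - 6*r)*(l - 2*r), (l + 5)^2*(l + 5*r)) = l + 5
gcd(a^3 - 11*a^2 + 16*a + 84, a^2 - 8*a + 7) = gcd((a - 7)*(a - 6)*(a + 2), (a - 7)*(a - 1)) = a - 7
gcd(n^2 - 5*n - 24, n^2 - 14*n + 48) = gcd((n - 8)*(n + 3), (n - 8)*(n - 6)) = n - 8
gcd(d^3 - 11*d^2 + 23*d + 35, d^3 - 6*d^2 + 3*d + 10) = d^2 - 4*d - 5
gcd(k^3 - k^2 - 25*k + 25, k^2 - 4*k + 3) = k - 1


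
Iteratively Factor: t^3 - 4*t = (t + 2)*(t^2 - 2*t) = (t - 2)*(t + 2)*(t)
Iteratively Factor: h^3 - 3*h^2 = (h)*(h^2 - 3*h) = h^2*(h - 3)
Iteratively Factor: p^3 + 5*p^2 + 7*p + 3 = (p + 3)*(p^2 + 2*p + 1) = (p + 1)*(p + 3)*(p + 1)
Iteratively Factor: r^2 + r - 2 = (r + 2)*(r - 1)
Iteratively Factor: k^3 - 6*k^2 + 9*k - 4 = (k - 1)*(k^2 - 5*k + 4) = (k - 1)^2*(k - 4)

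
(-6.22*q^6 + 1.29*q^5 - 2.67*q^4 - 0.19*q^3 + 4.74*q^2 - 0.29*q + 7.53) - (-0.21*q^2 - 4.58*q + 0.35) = -6.22*q^6 + 1.29*q^5 - 2.67*q^4 - 0.19*q^3 + 4.95*q^2 + 4.29*q + 7.18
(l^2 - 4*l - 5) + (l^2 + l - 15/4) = 2*l^2 - 3*l - 35/4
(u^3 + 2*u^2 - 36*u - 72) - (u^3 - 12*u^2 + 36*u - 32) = 14*u^2 - 72*u - 40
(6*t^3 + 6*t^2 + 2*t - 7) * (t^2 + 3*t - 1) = 6*t^5 + 24*t^4 + 14*t^3 - 7*t^2 - 23*t + 7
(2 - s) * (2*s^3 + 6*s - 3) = -2*s^4 + 4*s^3 - 6*s^2 + 15*s - 6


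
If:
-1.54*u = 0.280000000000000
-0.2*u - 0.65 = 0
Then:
No Solution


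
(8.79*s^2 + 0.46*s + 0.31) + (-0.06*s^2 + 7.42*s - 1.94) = 8.73*s^2 + 7.88*s - 1.63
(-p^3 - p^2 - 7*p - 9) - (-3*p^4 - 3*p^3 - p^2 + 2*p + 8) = 3*p^4 + 2*p^3 - 9*p - 17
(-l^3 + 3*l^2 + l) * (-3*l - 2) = 3*l^4 - 7*l^3 - 9*l^2 - 2*l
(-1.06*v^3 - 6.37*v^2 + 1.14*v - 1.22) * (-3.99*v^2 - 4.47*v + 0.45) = 4.2294*v^5 + 30.1545*v^4 + 23.4483*v^3 - 3.0945*v^2 + 5.9664*v - 0.549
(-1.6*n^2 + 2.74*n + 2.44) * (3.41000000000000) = -5.456*n^2 + 9.3434*n + 8.3204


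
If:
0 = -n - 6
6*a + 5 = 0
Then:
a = -5/6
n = -6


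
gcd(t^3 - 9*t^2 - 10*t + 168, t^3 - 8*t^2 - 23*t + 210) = t^2 - 13*t + 42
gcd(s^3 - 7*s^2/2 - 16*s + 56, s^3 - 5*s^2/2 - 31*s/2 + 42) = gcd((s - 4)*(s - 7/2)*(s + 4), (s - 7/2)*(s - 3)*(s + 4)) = s^2 + s/2 - 14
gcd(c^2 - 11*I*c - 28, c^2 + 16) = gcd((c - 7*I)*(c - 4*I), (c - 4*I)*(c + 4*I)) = c - 4*I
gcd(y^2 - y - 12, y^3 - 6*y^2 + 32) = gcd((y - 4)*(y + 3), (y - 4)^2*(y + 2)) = y - 4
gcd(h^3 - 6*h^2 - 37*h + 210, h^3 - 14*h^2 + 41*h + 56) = h - 7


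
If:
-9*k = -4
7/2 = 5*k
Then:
No Solution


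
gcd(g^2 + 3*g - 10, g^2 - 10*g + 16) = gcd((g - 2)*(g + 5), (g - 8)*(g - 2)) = g - 2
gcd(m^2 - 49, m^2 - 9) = 1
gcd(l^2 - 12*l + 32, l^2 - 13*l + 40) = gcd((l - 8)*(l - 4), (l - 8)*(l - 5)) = l - 8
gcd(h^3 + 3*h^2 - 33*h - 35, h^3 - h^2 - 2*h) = h + 1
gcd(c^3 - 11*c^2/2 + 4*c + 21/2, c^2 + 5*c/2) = 1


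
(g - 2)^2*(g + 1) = g^3 - 3*g^2 + 4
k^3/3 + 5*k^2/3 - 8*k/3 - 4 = (k/3 + 1/3)*(k - 2)*(k + 6)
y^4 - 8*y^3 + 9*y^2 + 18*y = y*(y - 6)*(y - 3)*(y + 1)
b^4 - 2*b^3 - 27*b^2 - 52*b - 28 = (b - 7)*(b + 1)*(b + 2)^2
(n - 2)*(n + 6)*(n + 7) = n^3 + 11*n^2 + 16*n - 84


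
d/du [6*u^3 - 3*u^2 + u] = 18*u^2 - 6*u + 1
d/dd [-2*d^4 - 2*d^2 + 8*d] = -8*d^3 - 4*d + 8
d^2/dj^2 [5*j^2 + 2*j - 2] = 10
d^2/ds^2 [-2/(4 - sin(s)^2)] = 4*(-2*sin(s)^4 - 5*sin(s)^2 + 4)/(sin(s)^2 - 4)^3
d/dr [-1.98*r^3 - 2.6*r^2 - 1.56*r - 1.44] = -5.94*r^2 - 5.2*r - 1.56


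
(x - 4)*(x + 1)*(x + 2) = x^3 - x^2 - 10*x - 8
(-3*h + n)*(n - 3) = -3*h*n + 9*h + n^2 - 3*n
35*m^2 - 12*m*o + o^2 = (-7*m + o)*(-5*m + o)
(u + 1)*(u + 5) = u^2 + 6*u + 5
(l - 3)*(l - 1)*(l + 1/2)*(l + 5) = l^4 + 3*l^3/2 - 33*l^2/2 + 13*l/2 + 15/2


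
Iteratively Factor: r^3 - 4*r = (r + 2)*(r^2 - 2*r) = r*(r + 2)*(r - 2)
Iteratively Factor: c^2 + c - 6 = (c + 3)*(c - 2)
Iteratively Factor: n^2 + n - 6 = (n + 3)*(n - 2)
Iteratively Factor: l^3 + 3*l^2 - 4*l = (l + 4)*(l^2 - l) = l*(l + 4)*(l - 1)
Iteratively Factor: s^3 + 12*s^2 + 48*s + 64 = (s + 4)*(s^2 + 8*s + 16) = (s + 4)^2*(s + 4)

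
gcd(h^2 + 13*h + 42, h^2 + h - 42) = h + 7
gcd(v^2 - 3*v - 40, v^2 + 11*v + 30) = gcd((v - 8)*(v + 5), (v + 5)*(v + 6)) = v + 5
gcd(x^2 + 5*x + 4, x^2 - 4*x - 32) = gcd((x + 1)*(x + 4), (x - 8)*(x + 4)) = x + 4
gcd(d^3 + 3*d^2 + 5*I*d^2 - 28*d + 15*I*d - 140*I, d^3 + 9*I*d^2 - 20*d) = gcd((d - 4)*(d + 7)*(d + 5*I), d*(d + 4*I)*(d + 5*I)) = d + 5*I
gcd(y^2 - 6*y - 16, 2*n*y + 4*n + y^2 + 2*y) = y + 2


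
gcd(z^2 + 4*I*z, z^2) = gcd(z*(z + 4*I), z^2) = z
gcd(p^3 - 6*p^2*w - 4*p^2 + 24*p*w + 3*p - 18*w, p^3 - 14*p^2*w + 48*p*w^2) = p - 6*w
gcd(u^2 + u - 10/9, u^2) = 1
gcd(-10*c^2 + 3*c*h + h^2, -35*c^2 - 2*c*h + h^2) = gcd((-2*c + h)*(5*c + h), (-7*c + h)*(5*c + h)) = 5*c + h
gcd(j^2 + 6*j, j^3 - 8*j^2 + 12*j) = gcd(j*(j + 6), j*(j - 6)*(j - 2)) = j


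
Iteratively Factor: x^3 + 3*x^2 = (x)*(x^2 + 3*x) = x^2*(x + 3)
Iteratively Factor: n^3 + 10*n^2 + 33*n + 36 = (n + 3)*(n^2 + 7*n + 12) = (n + 3)*(n + 4)*(n + 3)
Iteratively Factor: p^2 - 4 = (p + 2)*(p - 2)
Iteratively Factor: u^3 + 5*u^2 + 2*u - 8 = (u - 1)*(u^2 + 6*u + 8) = (u - 1)*(u + 2)*(u + 4)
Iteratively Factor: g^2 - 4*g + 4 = (g - 2)*(g - 2)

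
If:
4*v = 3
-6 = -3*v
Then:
No Solution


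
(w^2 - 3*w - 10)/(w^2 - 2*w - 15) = (w + 2)/(w + 3)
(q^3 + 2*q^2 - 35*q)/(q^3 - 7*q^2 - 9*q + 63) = q*(q^2 + 2*q - 35)/(q^3 - 7*q^2 - 9*q + 63)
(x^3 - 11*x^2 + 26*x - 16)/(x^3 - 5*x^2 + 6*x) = (x^2 - 9*x + 8)/(x*(x - 3))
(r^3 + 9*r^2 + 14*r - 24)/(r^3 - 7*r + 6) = (r^2 + 10*r + 24)/(r^2 + r - 6)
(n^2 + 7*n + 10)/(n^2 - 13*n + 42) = (n^2 + 7*n + 10)/(n^2 - 13*n + 42)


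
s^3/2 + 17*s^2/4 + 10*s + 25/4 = (s/2 + 1/2)*(s + 5/2)*(s + 5)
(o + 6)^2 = o^2 + 12*o + 36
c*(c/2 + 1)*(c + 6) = c^3/2 + 4*c^2 + 6*c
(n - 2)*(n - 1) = n^2 - 3*n + 2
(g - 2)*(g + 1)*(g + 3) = g^3 + 2*g^2 - 5*g - 6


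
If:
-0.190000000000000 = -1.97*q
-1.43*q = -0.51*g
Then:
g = 0.27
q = 0.10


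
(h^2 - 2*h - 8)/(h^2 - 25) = (h^2 - 2*h - 8)/(h^2 - 25)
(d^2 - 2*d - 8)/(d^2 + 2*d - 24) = (d + 2)/(d + 6)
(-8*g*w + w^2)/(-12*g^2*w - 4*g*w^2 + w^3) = (8*g - w)/(12*g^2 + 4*g*w - w^2)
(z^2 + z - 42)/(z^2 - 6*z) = (z + 7)/z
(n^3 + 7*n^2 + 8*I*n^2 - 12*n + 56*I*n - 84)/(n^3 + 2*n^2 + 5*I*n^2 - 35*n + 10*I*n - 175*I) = (n^2 + 8*I*n - 12)/(n^2 + 5*n*(-1 + I) - 25*I)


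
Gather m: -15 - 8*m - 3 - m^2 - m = -m^2 - 9*m - 18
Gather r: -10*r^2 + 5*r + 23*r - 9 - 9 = -10*r^2 + 28*r - 18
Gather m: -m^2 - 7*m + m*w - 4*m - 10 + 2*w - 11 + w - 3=-m^2 + m*(w - 11) + 3*w - 24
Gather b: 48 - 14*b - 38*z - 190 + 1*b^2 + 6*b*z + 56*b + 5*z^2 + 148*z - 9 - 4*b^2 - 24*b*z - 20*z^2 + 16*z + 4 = -3*b^2 + b*(42 - 18*z) - 15*z^2 + 126*z - 147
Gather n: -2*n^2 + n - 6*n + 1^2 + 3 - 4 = -2*n^2 - 5*n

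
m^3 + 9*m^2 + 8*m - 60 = (m - 2)*(m + 5)*(m + 6)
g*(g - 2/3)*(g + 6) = g^3 + 16*g^2/3 - 4*g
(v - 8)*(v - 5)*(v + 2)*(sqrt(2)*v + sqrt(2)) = sqrt(2)*v^4 - 10*sqrt(2)*v^3 + 3*sqrt(2)*v^2 + 94*sqrt(2)*v + 80*sqrt(2)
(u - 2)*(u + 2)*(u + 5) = u^3 + 5*u^2 - 4*u - 20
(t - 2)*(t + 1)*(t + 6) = t^3 + 5*t^2 - 8*t - 12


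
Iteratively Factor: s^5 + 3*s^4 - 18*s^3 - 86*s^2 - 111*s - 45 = (s + 1)*(s^4 + 2*s^3 - 20*s^2 - 66*s - 45) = (s - 5)*(s + 1)*(s^3 + 7*s^2 + 15*s + 9) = (s - 5)*(s + 1)*(s + 3)*(s^2 + 4*s + 3) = (s - 5)*(s + 1)*(s + 3)^2*(s + 1)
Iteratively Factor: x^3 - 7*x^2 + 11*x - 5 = (x - 1)*(x^2 - 6*x + 5) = (x - 5)*(x - 1)*(x - 1)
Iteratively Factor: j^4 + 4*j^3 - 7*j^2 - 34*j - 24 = (j + 2)*(j^3 + 2*j^2 - 11*j - 12) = (j + 1)*(j + 2)*(j^2 + j - 12) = (j - 3)*(j + 1)*(j + 2)*(j + 4)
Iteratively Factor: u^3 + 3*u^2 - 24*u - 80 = (u - 5)*(u^2 + 8*u + 16) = (u - 5)*(u + 4)*(u + 4)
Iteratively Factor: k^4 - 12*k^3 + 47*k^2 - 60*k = (k - 5)*(k^3 - 7*k^2 + 12*k) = (k - 5)*(k - 4)*(k^2 - 3*k) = k*(k - 5)*(k - 4)*(k - 3)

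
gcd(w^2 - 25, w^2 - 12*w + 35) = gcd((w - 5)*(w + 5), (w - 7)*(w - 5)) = w - 5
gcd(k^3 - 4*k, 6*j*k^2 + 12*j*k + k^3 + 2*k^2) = k^2 + 2*k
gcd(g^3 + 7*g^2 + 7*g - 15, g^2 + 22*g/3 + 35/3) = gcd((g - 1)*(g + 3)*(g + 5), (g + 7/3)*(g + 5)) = g + 5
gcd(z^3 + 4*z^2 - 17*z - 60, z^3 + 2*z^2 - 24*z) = z - 4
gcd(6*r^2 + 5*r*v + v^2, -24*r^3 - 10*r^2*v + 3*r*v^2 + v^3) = 2*r + v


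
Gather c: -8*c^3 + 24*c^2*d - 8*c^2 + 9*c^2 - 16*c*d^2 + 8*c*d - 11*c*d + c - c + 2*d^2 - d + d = -8*c^3 + c^2*(24*d + 1) + c*(-16*d^2 - 3*d) + 2*d^2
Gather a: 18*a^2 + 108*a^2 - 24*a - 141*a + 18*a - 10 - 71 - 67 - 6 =126*a^2 - 147*a - 154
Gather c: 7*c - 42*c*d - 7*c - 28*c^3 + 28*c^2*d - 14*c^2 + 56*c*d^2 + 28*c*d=-28*c^3 + c^2*(28*d - 14) + c*(56*d^2 - 14*d)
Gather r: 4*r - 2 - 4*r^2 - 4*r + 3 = 1 - 4*r^2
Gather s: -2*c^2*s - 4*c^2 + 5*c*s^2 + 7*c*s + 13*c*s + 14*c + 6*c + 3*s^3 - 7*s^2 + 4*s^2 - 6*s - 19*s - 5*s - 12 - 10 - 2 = -4*c^2 + 20*c + 3*s^3 + s^2*(5*c - 3) + s*(-2*c^2 + 20*c - 30) - 24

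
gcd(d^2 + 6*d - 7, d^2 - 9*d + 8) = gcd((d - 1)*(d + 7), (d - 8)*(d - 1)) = d - 1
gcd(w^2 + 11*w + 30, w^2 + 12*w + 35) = w + 5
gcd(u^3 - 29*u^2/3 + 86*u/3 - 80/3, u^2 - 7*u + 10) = u^2 - 7*u + 10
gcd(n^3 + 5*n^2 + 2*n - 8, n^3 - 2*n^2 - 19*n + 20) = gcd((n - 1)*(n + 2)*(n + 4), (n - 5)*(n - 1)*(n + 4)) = n^2 + 3*n - 4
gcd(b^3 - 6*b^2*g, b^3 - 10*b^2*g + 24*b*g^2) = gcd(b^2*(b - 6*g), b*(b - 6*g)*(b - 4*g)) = b^2 - 6*b*g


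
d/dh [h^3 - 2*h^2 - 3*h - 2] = 3*h^2 - 4*h - 3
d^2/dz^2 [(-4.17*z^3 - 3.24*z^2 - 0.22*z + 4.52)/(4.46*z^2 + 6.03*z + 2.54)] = (-43.2515300000002*z^3 + 376.472964*z^2 + 582.894312*z + 191.22656)/(88.716536*z^6 + 359.839044*z^5 + 638.082834*z^4 + 629.117739*z^3 + 363.392466*z^2 + 116.709444*z + 16.387064)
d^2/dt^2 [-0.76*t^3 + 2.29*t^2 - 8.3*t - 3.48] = 4.58 - 4.56*t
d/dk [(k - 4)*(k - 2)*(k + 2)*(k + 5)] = 4*k^3 + 3*k^2 - 48*k - 4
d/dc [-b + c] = 1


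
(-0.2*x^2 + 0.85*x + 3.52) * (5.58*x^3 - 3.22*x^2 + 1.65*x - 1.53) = -1.116*x^5 + 5.387*x^4 + 16.5746*x^3 - 9.6259*x^2 + 4.5075*x - 5.3856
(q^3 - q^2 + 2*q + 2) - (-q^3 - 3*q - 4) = 2*q^3 - q^2 + 5*q + 6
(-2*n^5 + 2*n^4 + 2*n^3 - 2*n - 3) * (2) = -4*n^5 + 4*n^4 + 4*n^3 - 4*n - 6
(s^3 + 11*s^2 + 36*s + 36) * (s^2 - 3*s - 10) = s^5 + 8*s^4 - 7*s^3 - 182*s^2 - 468*s - 360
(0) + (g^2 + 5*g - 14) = g^2 + 5*g - 14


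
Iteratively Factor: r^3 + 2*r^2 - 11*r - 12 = (r - 3)*(r^2 + 5*r + 4) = (r - 3)*(r + 4)*(r + 1)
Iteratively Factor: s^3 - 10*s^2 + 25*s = (s - 5)*(s^2 - 5*s) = s*(s - 5)*(s - 5)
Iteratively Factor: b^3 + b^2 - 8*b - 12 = (b + 2)*(b^2 - b - 6) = (b + 2)^2*(b - 3)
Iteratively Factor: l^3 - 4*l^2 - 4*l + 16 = (l - 4)*(l^2 - 4) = (l - 4)*(l - 2)*(l + 2)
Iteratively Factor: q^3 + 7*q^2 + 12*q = (q + 3)*(q^2 + 4*q) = q*(q + 3)*(q + 4)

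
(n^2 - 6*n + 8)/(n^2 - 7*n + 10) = (n - 4)/(n - 5)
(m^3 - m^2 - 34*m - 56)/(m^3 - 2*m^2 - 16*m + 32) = (m^2 - 5*m - 14)/(m^2 - 6*m + 8)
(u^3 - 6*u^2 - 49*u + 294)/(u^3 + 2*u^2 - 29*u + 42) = (u^2 - 13*u + 42)/(u^2 - 5*u + 6)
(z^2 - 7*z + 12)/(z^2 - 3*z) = (z - 4)/z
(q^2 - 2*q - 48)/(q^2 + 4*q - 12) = (q - 8)/(q - 2)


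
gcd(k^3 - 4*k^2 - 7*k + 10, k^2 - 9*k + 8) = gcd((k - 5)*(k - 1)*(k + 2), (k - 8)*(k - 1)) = k - 1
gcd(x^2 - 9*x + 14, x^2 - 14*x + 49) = x - 7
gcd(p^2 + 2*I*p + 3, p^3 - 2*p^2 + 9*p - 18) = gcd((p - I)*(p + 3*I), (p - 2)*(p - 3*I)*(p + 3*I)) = p + 3*I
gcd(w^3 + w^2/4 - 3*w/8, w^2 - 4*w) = w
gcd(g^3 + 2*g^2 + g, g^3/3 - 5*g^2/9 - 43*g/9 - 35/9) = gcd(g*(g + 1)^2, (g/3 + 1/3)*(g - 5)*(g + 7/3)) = g + 1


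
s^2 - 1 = (s - 1)*(s + 1)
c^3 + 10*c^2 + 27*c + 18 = (c + 1)*(c + 3)*(c + 6)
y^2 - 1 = (y - 1)*(y + 1)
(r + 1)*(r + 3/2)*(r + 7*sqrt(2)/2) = r^3 + 5*r^2/2 + 7*sqrt(2)*r^2/2 + 3*r/2 + 35*sqrt(2)*r/4 + 21*sqrt(2)/4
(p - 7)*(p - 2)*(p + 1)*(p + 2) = p^4 - 6*p^3 - 11*p^2 + 24*p + 28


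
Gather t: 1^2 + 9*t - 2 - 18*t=-9*t - 1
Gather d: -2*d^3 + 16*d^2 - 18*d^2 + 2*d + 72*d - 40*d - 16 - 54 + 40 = -2*d^3 - 2*d^2 + 34*d - 30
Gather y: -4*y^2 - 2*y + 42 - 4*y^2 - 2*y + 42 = -8*y^2 - 4*y + 84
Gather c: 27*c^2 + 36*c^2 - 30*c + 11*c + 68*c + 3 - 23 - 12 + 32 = 63*c^2 + 49*c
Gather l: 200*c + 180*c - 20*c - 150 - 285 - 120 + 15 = 360*c - 540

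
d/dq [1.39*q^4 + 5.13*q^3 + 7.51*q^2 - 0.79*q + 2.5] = 5.56*q^3 + 15.39*q^2 + 15.02*q - 0.79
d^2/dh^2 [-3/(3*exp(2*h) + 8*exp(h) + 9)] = 12*((3*exp(h) + 2)*(3*exp(2*h) + 8*exp(h) + 9) - 2*(3*exp(h) + 4)^2*exp(h))*exp(h)/(3*exp(2*h) + 8*exp(h) + 9)^3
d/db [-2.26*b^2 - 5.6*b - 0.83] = -4.52*b - 5.6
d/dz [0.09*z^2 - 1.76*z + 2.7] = 0.18*z - 1.76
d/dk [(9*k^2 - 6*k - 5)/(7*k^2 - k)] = (33*k^2 + 70*k - 5)/(k^2*(49*k^2 - 14*k + 1))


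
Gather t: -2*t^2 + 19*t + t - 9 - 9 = -2*t^2 + 20*t - 18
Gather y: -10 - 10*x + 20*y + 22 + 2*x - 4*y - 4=-8*x + 16*y + 8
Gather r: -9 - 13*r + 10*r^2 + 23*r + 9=10*r^2 + 10*r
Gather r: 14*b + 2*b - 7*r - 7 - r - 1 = 16*b - 8*r - 8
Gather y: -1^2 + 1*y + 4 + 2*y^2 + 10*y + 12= 2*y^2 + 11*y + 15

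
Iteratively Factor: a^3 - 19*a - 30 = (a + 2)*(a^2 - 2*a - 15) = (a - 5)*(a + 2)*(a + 3)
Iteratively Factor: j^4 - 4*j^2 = (j + 2)*(j^3 - 2*j^2) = (j - 2)*(j + 2)*(j^2) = j*(j - 2)*(j + 2)*(j)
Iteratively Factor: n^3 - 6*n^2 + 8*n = (n - 2)*(n^2 - 4*n) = n*(n - 2)*(n - 4)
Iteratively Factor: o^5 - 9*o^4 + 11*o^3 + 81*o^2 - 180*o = (o + 3)*(o^4 - 12*o^3 + 47*o^2 - 60*o) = (o - 3)*(o + 3)*(o^3 - 9*o^2 + 20*o) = (o - 4)*(o - 3)*(o + 3)*(o^2 - 5*o) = (o - 5)*(o - 4)*(o - 3)*(o + 3)*(o)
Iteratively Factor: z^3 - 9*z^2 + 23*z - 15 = (z - 5)*(z^2 - 4*z + 3) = (z - 5)*(z - 3)*(z - 1)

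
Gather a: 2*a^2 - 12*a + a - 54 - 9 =2*a^2 - 11*a - 63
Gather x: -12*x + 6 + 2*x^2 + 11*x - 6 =2*x^2 - x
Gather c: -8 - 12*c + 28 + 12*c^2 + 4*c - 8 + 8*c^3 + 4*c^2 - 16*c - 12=8*c^3 + 16*c^2 - 24*c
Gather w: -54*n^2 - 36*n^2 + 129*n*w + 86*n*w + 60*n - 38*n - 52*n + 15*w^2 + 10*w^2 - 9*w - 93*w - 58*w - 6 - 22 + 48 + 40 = -90*n^2 - 30*n + 25*w^2 + w*(215*n - 160) + 60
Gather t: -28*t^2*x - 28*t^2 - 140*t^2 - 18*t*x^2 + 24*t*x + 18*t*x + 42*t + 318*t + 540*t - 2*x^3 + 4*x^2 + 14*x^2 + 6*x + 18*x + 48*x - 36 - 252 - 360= t^2*(-28*x - 168) + t*(-18*x^2 + 42*x + 900) - 2*x^3 + 18*x^2 + 72*x - 648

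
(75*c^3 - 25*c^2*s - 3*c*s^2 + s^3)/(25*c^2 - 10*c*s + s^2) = (-15*c^2 + 2*c*s + s^2)/(-5*c + s)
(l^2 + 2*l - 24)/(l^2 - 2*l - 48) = (l - 4)/(l - 8)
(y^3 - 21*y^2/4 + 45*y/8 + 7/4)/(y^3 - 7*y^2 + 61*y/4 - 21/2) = (4*y + 1)/(2*(2*y - 3))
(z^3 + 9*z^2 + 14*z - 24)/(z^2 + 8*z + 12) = (z^2 + 3*z - 4)/(z + 2)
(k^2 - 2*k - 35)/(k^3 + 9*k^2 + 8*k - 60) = (k - 7)/(k^2 + 4*k - 12)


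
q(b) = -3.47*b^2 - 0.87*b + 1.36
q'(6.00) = -42.51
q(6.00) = -128.78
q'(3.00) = -21.69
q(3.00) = -32.48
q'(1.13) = -8.71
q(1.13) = -4.05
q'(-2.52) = 16.62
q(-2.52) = -18.48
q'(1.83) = -13.57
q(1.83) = -11.85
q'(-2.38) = 15.65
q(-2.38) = -16.22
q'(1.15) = -8.85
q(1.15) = -4.23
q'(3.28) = -23.63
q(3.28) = -38.83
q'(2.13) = -15.65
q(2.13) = -16.24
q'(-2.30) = 15.09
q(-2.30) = -15.00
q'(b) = -6.94*b - 0.87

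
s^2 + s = s*(s + 1)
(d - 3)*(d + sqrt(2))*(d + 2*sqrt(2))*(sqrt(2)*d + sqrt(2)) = sqrt(2)*d^4 - 2*sqrt(2)*d^3 + 6*d^3 - 12*d^2 + sqrt(2)*d^2 - 18*d - 8*sqrt(2)*d - 12*sqrt(2)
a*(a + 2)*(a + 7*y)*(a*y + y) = a^4*y + 7*a^3*y^2 + 3*a^3*y + 21*a^2*y^2 + 2*a^2*y + 14*a*y^2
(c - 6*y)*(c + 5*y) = c^2 - c*y - 30*y^2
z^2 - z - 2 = (z - 2)*(z + 1)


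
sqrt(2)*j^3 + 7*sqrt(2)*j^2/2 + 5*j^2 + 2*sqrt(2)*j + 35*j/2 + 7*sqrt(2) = (j + 7/2)*(j + 2*sqrt(2))*(sqrt(2)*j + 1)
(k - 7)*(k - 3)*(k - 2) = k^3 - 12*k^2 + 41*k - 42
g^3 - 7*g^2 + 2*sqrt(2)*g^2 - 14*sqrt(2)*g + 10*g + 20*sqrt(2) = (g - 5)*(g - 2)*(g + 2*sqrt(2))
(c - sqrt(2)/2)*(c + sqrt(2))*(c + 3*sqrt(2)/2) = c^3 + 2*sqrt(2)*c^2 + c/2 - 3*sqrt(2)/2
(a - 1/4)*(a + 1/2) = a^2 + a/4 - 1/8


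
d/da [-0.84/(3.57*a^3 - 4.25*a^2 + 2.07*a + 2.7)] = (8.9964*a^2 - 7.14*a + 1.7388)/(3.57*a^3 - 4.25*a^2 + 2.07*a + 2.7)^2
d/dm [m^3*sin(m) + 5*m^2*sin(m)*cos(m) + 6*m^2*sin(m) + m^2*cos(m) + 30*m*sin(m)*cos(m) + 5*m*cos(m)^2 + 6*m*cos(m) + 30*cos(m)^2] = m^3*cos(m) + 2*m^2*sin(m) + 6*m^2*cos(m) + 5*m^2*cos(2*m) + 6*m*sin(m) + 2*m*cos(m) + 30*m*cos(2*m) - 15*sin(2*m) + 6*cos(m) + 5*cos(2*m)/2 + 5/2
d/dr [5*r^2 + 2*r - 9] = 10*r + 2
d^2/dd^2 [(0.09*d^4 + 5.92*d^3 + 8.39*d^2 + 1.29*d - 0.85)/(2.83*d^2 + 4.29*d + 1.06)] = (1.441602*d^6 + 6.55597800000004*d^5 + 11.5581060000004*d^4 + 5.87718399999972*d^3 - 29.118186*d^2 - 45.22575*d - 19.065594)/(22.665187*d^6 + 103.074543*d^5 + 181.719111*d^4 + 156.168441*d^3 + 68.064402*d^2 + 14.460732*d + 1.191016)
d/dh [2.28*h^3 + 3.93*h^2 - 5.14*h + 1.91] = 6.84*h^2 + 7.86*h - 5.14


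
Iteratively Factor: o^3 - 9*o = (o - 3)*(o^2 + 3*o) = (o - 3)*(o + 3)*(o)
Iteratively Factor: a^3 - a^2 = (a - 1)*(a^2) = a*(a - 1)*(a)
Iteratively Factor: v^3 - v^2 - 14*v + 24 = (v - 2)*(v^2 + v - 12) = (v - 2)*(v + 4)*(v - 3)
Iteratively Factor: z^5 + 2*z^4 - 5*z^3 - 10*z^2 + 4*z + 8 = (z + 1)*(z^4 + z^3 - 6*z^2 - 4*z + 8) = (z - 2)*(z + 1)*(z^3 + 3*z^2 - 4) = (z - 2)*(z + 1)*(z + 2)*(z^2 + z - 2) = (z - 2)*(z - 1)*(z + 1)*(z + 2)*(z + 2)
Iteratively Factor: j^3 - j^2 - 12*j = (j + 3)*(j^2 - 4*j) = j*(j + 3)*(j - 4)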